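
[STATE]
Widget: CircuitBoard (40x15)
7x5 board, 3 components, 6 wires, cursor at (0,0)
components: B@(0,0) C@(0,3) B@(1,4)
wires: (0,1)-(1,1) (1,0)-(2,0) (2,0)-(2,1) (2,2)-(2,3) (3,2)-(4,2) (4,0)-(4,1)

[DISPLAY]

   0 1 2 3 4 5 6                        
0  [B]  ·       C                       
        │                               
1   ·   ·           B                   
    │                                   
2   · ─ ·   · ─ ·                       
                                        
3           ·                           
            │                           
4   · ─ ·   ·                           
Cursor: (0,0)                           
                                        
                                        
                                        
                                        


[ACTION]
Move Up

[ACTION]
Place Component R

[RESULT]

   0 1 2 3 4 5 6                        
0  [R]  ·       C                       
        │                               
1   ·   ·           B                   
    │                                   
2   · ─ ·   · ─ ·                       
                                        
3           ·                           
            │                           
4   · ─ ·   ·                           
Cursor: (0,0)                           
                                        
                                        
                                        
                                        


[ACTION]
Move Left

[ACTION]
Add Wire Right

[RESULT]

   0 1 2 3 4 5 6                        
0  [R]─ ·       C                       
        │                               
1   ·   ·           B                   
    │                                   
2   · ─ ·   · ─ ·                       
                                        
3           ·                           
            │                           
4   · ─ ·   ·                           
Cursor: (0,0)                           
                                        
                                        
                                        
                                        


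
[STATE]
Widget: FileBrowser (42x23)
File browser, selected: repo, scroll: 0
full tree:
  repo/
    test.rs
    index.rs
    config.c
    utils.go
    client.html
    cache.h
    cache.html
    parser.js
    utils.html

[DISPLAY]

> [-] repo/                               
    test.rs                               
    index.rs                              
    config.c                              
    utils.go                              
    client.html                           
    cache.h                               
    cache.html                            
    parser.js                             
    utils.html                            
                                          
                                          
                                          
                                          
                                          
                                          
                                          
                                          
                                          
                                          
                                          
                                          
                                          


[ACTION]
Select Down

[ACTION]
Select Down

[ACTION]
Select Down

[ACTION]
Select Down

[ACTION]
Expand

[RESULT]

  [-] repo/                               
    test.rs                               
    index.rs                              
    config.c                              
  > utils.go                              
    client.html                           
    cache.h                               
    cache.html                            
    parser.js                             
    utils.html                            
                                          
                                          
                                          
                                          
                                          
                                          
                                          
                                          
                                          
                                          
                                          
                                          
                                          


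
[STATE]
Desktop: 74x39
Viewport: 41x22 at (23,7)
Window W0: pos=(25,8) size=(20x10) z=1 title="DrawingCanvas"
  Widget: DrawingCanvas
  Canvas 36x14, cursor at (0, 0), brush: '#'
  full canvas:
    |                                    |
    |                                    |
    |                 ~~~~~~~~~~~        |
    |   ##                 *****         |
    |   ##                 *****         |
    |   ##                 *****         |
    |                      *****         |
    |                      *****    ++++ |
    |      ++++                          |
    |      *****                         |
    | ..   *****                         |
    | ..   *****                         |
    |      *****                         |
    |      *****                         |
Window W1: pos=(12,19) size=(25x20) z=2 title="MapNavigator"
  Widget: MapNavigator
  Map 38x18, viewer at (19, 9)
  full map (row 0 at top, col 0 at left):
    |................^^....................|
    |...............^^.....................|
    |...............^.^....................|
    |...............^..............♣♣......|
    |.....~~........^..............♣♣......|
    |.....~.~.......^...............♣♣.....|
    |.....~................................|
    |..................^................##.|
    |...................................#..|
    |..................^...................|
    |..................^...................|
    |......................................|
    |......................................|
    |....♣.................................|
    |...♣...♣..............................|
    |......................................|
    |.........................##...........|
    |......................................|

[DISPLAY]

                                         
  ┏━━━━━━━━━━━━━━━━━━┓                   
  ┃ DrawingCanvas    ┃                   
  ┠──────────────────┨                   
  ┃+                 ┃                   
  ┃                  ┃                   
  ┃                 ~┃                   
  ┃   ##             ┃                   
  ┃   ##             ┃                   
  ┃   ##             ┃                   
  ┗━━━━━━━━━━━━━━━━━━┛                   
                                         
━━━━━━━━━━━━━┓                           
tor          ┃                           
─────────────┨                           
.............┃                           
.............┃                           
............♣┃                           
............♣┃                           
.............┃                           
.............┃                           
^............┃                           


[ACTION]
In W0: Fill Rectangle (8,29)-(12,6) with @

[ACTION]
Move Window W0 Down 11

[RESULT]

                                         
                                         
                                         
                                         
                                         
                                         
                                         
                                         
                                         
                                         
                                         
                                         
━━━━━━━━━━━━━┓━━━━━━━┓                   
tor          ┃vas    ┃                   
─────────────┨───────┨                   
.............┃       ┃                   
.............┃       ┃                   
............♣┃      ~┃                   
............♣┃       ┃                   
.............┃       ┃                   
.............┃       ┃                   
^............┃━━━━━━━┛                   


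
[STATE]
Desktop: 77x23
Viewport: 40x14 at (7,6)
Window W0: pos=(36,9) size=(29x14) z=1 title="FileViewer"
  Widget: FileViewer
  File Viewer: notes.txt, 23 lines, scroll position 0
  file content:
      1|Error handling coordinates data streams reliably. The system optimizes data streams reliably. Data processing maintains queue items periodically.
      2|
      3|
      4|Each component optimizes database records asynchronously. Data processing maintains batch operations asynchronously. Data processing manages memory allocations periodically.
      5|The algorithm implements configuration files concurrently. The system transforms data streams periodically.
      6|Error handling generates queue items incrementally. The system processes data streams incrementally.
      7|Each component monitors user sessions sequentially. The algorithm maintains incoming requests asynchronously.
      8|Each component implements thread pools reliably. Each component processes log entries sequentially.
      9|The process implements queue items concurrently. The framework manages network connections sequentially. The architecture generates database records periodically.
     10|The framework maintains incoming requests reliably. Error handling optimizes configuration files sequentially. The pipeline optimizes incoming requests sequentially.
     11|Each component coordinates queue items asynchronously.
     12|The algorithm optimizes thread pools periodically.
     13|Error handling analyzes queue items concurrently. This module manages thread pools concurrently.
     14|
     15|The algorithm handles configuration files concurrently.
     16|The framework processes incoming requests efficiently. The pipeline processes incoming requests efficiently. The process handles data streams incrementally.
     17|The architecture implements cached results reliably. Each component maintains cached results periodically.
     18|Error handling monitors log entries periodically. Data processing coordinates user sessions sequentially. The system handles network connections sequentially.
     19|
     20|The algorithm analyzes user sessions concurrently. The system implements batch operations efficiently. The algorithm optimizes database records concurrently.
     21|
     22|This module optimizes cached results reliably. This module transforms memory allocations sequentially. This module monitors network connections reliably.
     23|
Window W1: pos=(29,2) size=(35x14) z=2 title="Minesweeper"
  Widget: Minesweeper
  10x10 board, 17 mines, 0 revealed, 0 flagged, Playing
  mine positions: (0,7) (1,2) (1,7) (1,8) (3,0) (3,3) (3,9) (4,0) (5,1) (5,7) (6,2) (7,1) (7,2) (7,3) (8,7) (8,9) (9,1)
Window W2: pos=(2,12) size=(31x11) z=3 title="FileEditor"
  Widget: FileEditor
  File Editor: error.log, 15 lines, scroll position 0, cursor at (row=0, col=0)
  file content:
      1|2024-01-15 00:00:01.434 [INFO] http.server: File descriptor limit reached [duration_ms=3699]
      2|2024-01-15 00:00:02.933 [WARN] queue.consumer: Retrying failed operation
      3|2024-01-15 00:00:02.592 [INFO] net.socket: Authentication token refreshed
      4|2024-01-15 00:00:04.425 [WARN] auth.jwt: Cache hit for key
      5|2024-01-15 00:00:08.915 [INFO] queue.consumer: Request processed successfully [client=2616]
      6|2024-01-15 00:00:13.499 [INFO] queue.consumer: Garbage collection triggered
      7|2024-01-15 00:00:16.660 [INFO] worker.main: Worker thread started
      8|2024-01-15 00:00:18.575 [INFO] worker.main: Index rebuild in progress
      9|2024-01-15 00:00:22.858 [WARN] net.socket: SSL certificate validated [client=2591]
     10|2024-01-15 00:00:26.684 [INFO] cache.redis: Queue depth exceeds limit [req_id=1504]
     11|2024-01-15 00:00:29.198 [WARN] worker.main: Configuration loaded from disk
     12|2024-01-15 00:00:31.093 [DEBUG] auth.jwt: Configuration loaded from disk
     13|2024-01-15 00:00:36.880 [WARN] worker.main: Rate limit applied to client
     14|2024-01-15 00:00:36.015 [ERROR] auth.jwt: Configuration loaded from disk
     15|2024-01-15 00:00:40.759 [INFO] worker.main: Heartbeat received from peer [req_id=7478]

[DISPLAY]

                      ┃■■■■■■■■■■       
                      ┃■■■■■■■■■■       
                      ┃■■■■■■■■■■       
                      ┃■■■■■■■■■■       
                      ┃■■■■■■■■■■       
                      ┃■■■■■■■■■■       
━━━━━━━━━━━━━━━━━━━━━━━━━┓■■■■■■■       
eEditor                  ┃■■■■■■■       
─────────────────────────┨■■■■■■■       
-01-15 00:00:01.434 [INF▲┃━━━━━━━━━━━━━━
-01-15 00:00:02.933 [WAR█┃   ┃The algori
-01-15 00:00:02.592 [INF░┃   ┃Error hand
-01-15 00:00:04.425 [WAR░┃   ┃Each compo
-01-15 00:00:08.915 [INF░┃   ┃Each compo


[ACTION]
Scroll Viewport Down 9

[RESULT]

                      ┃■■■■■■■■■■       
                      ┃■■■■■■■■■■       
                      ┃■■■■■■■■■■       
━━━━━━━━━━━━━━━━━━━━━━━━━┓■■■■■■■       
eEditor                  ┃■■■■■■■       
─────────────────────────┨■■■■■■■       
-01-15 00:00:01.434 [INF▲┃━━━━━━━━━━━━━━
-01-15 00:00:02.933 [WAR█┃   ┃The algori
-01-15 00:00:02.592 [INF░┃   ┃Error hand
-01-15 00:00:04.425 [WAR░┃   ┃Each compo
-01-15 00:00:08.915 [INF░┃   ┃Each compo
-01-15 00:00:13.499 [INF░┃   ┃The proces
-01-15 00:00:16.660 [INF▼┃   ┃The framew
━━━━━━━━━━━━━━━━━━━━━━━━━┛   ┗━━━━━━━━━━


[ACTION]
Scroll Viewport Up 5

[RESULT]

                      ┠─────────────────
                      ┃■■■■■■■■■■       
                      ┃■■■■■■■■■■       
                      ┃■■■■■■■■■■       
                      ┃■■■■■■■■■■       
                      ┃■■■■■■■■■■       
                      ┃■■■■■■■■■■       
                      ┃■■■■■■■■■■       
━━━━━━━━━━━━━━━━━━━━━━━━━┓■■■■■■■       
eEditor                  ┃■■■■■■■       
─────────────────────────┨■■■■■■■       
-01-15 00:00:01.434 [INF▲┃━━━━━━━━━━━━━━
-01-15 00:00:02.933 [WAR█┃   ┃The algori
-01-15 00:00:02.592 [INF░┃   ┃Error hand


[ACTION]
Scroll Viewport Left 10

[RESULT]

                             ┠──────────
                             ┃■■■■■■■■■■
                             ┃■■■■■■■■■■
                             ┃■■■■■■■■■■
                             ┃■■■■■■■■■■
                             ┃■■■■■■■■■■
                             ┃■■■■■■■■■■
                             ┃■■■■■■■■■■
  ┏━━━━━━━━━━━━━━━━━━━━━━━━━━━━━┓■■■■■■■
  ┃ FileEditor                  ┃■■■■■■■
  ┠─────────────────────────────┨■■■■■■■
  ┃█024-01-15 00:00:01.434 [INF▲┃━━━━━━━
  ┃2024-01-15 00:00:02.933 [WAR█┃   ┃The
  ┃2024-01-15 00:00:02.592 [INF░┃   ┃Err


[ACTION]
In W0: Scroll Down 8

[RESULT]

                             ┠──────────
                             ┃■■■■■■■■■■
                             ┃■■■■■■■■■■
                             ┃■■■■■■■■■■
                             ┃■■■■■■■■■■
                             ┃■■■■■■■■■■
                             ┃■■■■■■■■■■
                             ┃■■■■■■■■■■
  ┏━━━━━━━━━━━━━━━━━━━━━━━━━━━━━┓■■■■■■■
  ┃ FileEditor                  ┃■■■■■■■
  ┠─────────────────────────────┨■■■■■■■
  ┃█024-01-15 00:00:01.434 [INF▲┃━━━━━━━
  ┃2024-01-15 00:00:02.933 [WAR█┃   ┃Err
  ┃2024-01-15 00:00:02.592 [INF░┃   ┃   


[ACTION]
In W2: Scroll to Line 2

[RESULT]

                             ┠──────────
                             ┃■■■■■■■■■■
                             ┃■■■■■■■■■■
                             ┃■■■■■■■■■■
                             ┃■■■■■■■■■■
                             ┃■■■■■■■■■■
                             ┃■■■■■■■■■■
                             ┃■■■■■■■■■■
  ┏━━━━━━━━━━━━━━━━━━━━━━━━━━━━━┓■■■■■■■
  ┃ FileEditor                  ┃■■■■■■■
  ┠─────────────────────────────┨■■■■■■■
  ┃2024-01-15 00:00:02.933 [WAR▲┃━━━━━━━
  ┃2024-01-15 00:00:02.592 [INF█┃   ┃Err
  ┃2024-01-15 00:00:04.425 [WAR░┃   ┃   


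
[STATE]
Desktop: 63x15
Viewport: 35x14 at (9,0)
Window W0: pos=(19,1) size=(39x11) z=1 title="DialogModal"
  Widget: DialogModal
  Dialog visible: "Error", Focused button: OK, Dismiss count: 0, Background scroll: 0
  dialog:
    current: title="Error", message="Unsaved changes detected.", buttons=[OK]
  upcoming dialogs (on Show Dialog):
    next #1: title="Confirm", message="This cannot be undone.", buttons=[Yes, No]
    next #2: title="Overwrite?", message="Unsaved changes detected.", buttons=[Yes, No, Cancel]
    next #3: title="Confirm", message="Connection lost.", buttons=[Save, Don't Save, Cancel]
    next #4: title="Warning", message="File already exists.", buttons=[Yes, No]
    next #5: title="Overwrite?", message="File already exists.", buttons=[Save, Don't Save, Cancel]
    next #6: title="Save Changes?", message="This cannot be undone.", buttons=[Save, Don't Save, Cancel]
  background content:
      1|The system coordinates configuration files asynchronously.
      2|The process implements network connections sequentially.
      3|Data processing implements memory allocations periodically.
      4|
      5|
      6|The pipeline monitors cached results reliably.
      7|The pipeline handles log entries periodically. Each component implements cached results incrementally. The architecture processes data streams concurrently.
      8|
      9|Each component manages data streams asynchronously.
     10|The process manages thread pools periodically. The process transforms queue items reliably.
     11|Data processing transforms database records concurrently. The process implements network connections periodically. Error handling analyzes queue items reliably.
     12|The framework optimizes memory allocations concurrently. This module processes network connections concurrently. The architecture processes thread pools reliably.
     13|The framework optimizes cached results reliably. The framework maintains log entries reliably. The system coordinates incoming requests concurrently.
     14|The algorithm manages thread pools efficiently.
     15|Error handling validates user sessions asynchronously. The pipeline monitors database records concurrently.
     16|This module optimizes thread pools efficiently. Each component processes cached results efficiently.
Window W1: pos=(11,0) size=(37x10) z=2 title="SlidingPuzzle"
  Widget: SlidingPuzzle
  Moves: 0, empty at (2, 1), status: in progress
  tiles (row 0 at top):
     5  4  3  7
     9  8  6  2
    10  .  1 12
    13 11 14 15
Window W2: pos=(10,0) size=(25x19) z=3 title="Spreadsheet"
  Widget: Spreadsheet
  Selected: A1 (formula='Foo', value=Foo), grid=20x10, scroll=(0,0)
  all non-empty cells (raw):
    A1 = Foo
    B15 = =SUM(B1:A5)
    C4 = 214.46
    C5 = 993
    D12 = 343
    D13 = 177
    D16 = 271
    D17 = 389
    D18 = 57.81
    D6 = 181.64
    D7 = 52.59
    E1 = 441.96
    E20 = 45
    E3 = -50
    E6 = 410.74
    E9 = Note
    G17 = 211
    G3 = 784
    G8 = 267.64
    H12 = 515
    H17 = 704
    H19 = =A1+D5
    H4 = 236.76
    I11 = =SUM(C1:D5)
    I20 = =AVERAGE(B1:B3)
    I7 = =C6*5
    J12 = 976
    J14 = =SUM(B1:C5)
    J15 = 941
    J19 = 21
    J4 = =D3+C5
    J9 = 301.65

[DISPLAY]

 ┏━━━━━━━━━━━━━━━━━━━━━━━┓━━━━━━━━━
 ┃ Spreadsheet           ┃         
 ┠───────────────────────┨─────────
 ┃A1: Foo                ┃         
 ┃       A       B       ┃         
 ┃-----------------------┃         
 ┃  1 [Foo]          0   ┃         
 ┃  2        0       0   ┃         
 ┃  3        0       0   ┃         
 ┃  4        0       0  2┃━━━━━━━━━
 ┃  5        0       0   ┃ndles log
 ┃  6        0       0   ┃━━━━━━━━━
 ┃  7        0       0   ┃         
 ┃  8        0       0   ┃         


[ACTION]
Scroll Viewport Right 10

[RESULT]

━━━━━━━━━━━━━━━┓━━━━━━━━━━━━┓      
heet           ┃            ┃━━━━━━
───────────────┨────────────┨      
               ┃            ┃──────
       B       ┃            ┃gurati
---------------┃            ┃────┐n
]          0   ┃            ┃    │ 
   0       0   ┃            ┃ed. │ 
   0       0   ┃            ┃    │ 
   0       0  2┃━━━━━━━━━━━━┛────┘l
   0       0   ┃ndles log entries p
   0       0   ┃━━━━━━━━━━━━━━━━━━━
   0       0   ┃                   
   0       0   ┃                   


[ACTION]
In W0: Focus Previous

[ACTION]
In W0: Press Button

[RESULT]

━━━━━━━━━━━━━━━┓━━━━━━━━━━━━┓      
heet           ┃            ┃━━━━━━
───────────────┨────────────┨      
               ┃            ┃──────
       B       ┃            ┃gurati
---------------┃            ┃rk con
]          0   ┃            ┃emory 
   0       0   ┃            ┃      
   0       0   ┃            ┃      
   0       0  2┃━━━━━━━━━━━━┛ resul
   0       0   ┃ndles log entries p
   0       0   ┃━━━━━━━━━━━━━━━━━━━
   0       0   ┃                   
   0       0   ┃                   


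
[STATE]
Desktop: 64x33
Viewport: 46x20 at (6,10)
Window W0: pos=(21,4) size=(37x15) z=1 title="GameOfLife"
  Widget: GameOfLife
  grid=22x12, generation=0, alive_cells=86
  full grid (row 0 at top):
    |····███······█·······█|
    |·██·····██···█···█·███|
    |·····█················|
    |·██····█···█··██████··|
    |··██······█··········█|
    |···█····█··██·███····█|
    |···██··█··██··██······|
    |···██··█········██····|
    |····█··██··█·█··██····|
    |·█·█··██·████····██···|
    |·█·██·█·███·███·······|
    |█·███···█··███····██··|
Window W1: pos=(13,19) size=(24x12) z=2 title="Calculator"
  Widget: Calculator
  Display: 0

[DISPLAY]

               ┃·██····█···█··██████··        
               ┃··██······█··········█        
               ┃···█····█··██·███····█        
               ┃···██··█··██··██······        
               ┃···██··█········██····        
               ┃····█··██··█·█··██····        
               ┃·█·█··██·████····██···        
               ┃·█·██·█·███·███·······        
               ┗━━━━━━━━━━━━━━━━━━━━━━━━━━━━━━
       ┏━━━━━━━━━━━━━━━━━━━━━━┓               
       ┃ Calculator           ┃               
       ┠──────────────────────┨               
       ┃                     0┃               
       ┃┌───┬───┬───┬───┐     ┃               
       ┃│ 7 │ 8 │ 9 │ ÷ │     ┃               
       ┃├───┼───┼───┼───┤     ┃               
       ┃│ 4 │ 5 │ 6 │ × │     ┃               
       ┃├───┼───┼───┼───┤     ┃               
       ┃│ 1 │ 2 │ 3 │ - │     ┃               
       ┃└───┴───┴───┴───┘     ┃               


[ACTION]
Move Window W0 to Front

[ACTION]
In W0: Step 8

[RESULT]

               ┃·██···········███·██··        
               ┃·██·██·█······███·█···        
               ┃███··█·██·········█···        
               ┃·····█···█········█···        
               ┃····█·················        
               ┃···██·█···············        
               ┃···██·█···············        
               ┃·······███············        
               ┗━━━━━━━━━━━━━━━━━━━━━━━━━━━━━━
       ┏━━━━━━━━━━━━━━━━━━━━━━┓               
       ┃ Calculator           ┃               
       ┠──────────────────────┨               
       ┃                     0┃               
       ┃┌───┬───┬───┬───┐     ┃               
       ┃│ 7 │ 8 │ 9 │ ÷ │     ┃               
       ┃├───┼───┼───┼───┤     ┃               
       ┃│ 4 │ 5 │ 6 │ × │     ┃               
       ┃├───┼───┼───┼───┤     ┃               
       ┃│ 1 │ 2 │ 3 │ - │     ┃               
       ┃└───┴───┴───┴───┘     ┃               


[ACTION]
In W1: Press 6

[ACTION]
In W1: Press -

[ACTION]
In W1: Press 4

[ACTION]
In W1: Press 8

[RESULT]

               ┃·██···········███·██··        
               ┃·██·██·█······███·█···        
               ┃███··█·██·········█···        
               ┃·····█···█········█···        
               ┃····█·················        
               ┃···██·█···············        
               ┃···██·█···············        
               ┃·······███············        
               ┗━━━━━━━━━━━━━━━━━━━━━━━━━━━━━━
       ┏━━━━━━━━━━━━━━━━━━━━━━┓               
       ┃ Calculator           ┃               
       ┠──────────────────────┨               
       ┃                    48┃               
       ┃┌───┬───┬───┬───┐     ┃               
       ┃│ 7 │ 8 │ 9 │ ÷ │     ┃               
       ┃├───┼───┼───┼───┤     ┃               
       ┃│ 4 │ 5 │ 6 │ × │     ┃               
       ┃├───┼───┼───┼───┤     ┃               
       ┃│ 1 │ 2 │ 3 │ - │     ┃               
       ┃└───┴───┴───┴───┘     ┃               


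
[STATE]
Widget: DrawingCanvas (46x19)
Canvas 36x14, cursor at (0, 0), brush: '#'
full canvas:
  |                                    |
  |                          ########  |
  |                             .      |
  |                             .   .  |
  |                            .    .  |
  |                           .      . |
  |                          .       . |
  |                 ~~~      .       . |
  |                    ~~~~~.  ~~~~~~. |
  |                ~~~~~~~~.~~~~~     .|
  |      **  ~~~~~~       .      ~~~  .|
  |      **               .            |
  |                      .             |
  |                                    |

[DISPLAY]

+                                             
                          ########            
                             .                
                             .   .            
                            .    .            
                           .      .           
                          .       .           
                 ~~~      .       .           
                    ~~~~~.  ~~~~~~.           
                ~~~~~~~~.~~~~~     .          
      **  ~~~~~~       .      ~~~  .          
      **               .                      
                      .                       
                                              
                                              
                                              
                                              
                                              
                                              


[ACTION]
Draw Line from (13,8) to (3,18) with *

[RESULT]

+                                             
                          ########            
                             .                
                  *          .   .            
                 *          .    .            
                *          .      .           
               *          .       .           
              *  ~~~      .       .           
             *      ~~~~~.  ~~~~~~.           
            *   ~~~~~~~~.~~~~~     .          
      **  ~*~~~~       .      ~~~  .          
      **  *            .                      
         *            .                       
        *                                     
                                              
                                              
                                              
                                              
                                              


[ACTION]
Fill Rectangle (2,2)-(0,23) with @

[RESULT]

+ @@@@@@@@@@@@@@@@@@@@@@                      
  @@@@@@@@@@@@@@@@@@@@@@  ########            
  @@@@@@@@@@@@@@@@@@@@@@     .                
                  *          .   .            
                 *          .    .            
                *          .      .           
               *          .       .           
              *  ~~~      .       .           
             *      ~~~~~.  ~~~~~~.           
            *   ~~~~~~~~.~~~~~     .          
      **  ~*~~~~       .      ~~~  .          
      **  *            .                      
         *            .                       
        *                                     
                                              
                                              
                                              
                                              
                                              


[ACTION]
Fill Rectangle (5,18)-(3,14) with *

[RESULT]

+ @@@@@@@@@@@@@@@@@@@@@@                      
  @@@@@@@@@@@@@@@@@@@@@@  ########            
  @@@@@@@@@@@@@@@@@@@@@@     .                
              *****          .   .            
              *****         .    .            
              *****        .      .           
               *          .       .           
              *  ~~~      .       .           
             *      ~~~~~.  ~~~~~~.           
            *   ~~~~~~~~.~~~~~     .          
      **  ~*~~~~       .      ~~~  .          
      **  *            .                      
         *            .                       
        *                                     
                                              
                                              
                                              
                                              
                                              


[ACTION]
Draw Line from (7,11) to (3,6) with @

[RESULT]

+ @@@@@@@@@@@@@@@@@@@@@@                      
  @@@@@@@@@@@@@@@@@@@@@@  ########            
  @@@@@@@@@@@@@@@@@@@@@@     .                
      @       *****          .   .            
       @      *****         .    .            
        @@    *****        .      .           
          @    *          .       .           
           @  *  ~~~      .       .           
             *      ~~~~~.  ~~~~~~.           
            *   ~~~~~~~~.~~~~~     .          
      **  ~*~~~~       .      ~~~  .          
      **  *            .                      
         *            .                       
        *                                     
                                              
                                              
                                              
                                              
                                              


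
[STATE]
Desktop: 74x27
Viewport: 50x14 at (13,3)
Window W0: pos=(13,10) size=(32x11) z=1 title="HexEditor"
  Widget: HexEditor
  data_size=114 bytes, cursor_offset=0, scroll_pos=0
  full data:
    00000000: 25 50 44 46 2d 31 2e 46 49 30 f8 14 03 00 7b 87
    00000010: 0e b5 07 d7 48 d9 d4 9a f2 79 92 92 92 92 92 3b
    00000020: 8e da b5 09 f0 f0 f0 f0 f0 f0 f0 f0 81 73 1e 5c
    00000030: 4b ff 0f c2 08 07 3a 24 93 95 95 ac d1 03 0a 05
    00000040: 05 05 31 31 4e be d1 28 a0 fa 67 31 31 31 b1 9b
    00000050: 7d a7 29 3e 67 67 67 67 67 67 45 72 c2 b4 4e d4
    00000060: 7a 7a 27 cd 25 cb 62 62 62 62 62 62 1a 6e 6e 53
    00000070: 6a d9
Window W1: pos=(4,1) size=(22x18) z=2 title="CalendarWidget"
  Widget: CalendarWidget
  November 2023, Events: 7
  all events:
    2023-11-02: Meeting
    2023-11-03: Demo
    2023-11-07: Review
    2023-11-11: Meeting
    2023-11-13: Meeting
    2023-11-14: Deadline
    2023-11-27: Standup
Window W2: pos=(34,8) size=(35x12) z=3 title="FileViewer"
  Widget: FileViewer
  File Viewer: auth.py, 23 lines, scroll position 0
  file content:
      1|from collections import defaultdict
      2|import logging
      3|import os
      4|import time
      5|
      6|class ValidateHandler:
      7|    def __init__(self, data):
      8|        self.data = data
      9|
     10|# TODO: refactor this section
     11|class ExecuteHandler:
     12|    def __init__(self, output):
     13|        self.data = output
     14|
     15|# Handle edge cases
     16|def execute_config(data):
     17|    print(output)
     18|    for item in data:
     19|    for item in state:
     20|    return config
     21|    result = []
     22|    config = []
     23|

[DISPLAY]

────────────┨                                     
ber 2023    ┃                                     
 Th Fr Sa Su┃                                     
  2*  3*  4 ┃                                     
8  9 10 11* ┃                                     
15 16 17 18 ┃        ┏━━━━━━━━━━━━━━━━━━━━━━━━━━━━
 23 24 25 26┃        ┃ FileViewer                 
9 30        ┃━━━━━━━━┠────────────────────────────
            ┃        ┃from collections import defa
            ┃────────┃import logging              
            ┃ 50 44 4┃import os                   
            ┃ b5 07 d┃import time                 
            ┃ da b5 0┃                            
            ┃ ff 0f c┃class ValidateHandler:      


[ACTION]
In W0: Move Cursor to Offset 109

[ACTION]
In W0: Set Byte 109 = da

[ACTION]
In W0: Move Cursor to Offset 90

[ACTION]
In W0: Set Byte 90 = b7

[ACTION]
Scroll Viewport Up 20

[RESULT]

                                                  
━━━━━━━━━━━━┓                                     
rWidget     ┃                                     
────────────┨                                     
ber 2023    ┃                                     
 Th Fr Sa Su┃                                     
  2*  3*  4 ┃                                     
8  9 10 11* ┃                                     
15 16 17 18 ┃        ┏━━━━━━━━━━━━━━━━━━━━━━━━━━━━
 23 24 25 26┃        ┃ FileViewer                 
9 30        ┃━━━━━━━━┠────────────────────────────
            ┃        ┃from collections import defa
            ┃────────┃import logging              
            ┃ 50 44 4┃import os                   


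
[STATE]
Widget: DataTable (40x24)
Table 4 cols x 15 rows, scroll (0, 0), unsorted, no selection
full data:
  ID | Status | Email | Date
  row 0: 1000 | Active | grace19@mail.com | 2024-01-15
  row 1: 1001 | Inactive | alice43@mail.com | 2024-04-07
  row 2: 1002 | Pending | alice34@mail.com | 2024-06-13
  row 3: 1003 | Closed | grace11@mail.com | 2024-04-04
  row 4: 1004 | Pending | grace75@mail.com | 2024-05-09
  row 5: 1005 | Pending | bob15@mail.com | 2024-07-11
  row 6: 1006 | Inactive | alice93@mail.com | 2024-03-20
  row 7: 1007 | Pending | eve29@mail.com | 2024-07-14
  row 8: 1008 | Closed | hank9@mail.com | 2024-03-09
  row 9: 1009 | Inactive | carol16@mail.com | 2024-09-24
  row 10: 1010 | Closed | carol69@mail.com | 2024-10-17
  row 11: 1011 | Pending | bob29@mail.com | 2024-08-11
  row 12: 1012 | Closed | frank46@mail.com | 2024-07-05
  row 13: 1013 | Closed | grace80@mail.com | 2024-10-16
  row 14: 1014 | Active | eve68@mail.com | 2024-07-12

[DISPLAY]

ID  │Status  │Email           │Date     
────┼────────┼────────────────┼─────────
1000│Active  │grace19@mail.com│2024-01-1
1001│Inactive│alice43@mail.com│2024-04-0
1002│Pending │alice34@mail.com│2024-06-1
1003│Closed  │grace11@mail.com│2024-04-0
1004│Pending │grace75@mail.com│2024-05-0
1005│Pending │bob15@mail.com  │2024-07-1
1006│Inactive│alice93@mail.com│2024-03-2
1007│Pending │eve29@mail.com  │2024-07-1
1008│Closed  │hank9@mail.com  │2024-03-0
1009│Inactive│carol16@mail.com│2024-09-2
1010│Closed  │carol69@mail.com│2024-10-1
1011│Pending │bob29@mail.com  │2024-08-1
1012│Closed  │frank46@mail.com│2024-07-0
1013│Closed  │grace80@mail.com│2024-10-1
1014│Active  │eve68@mail.com  │2024-07-1
                                        
                                        
                                        
                                        
                                        
                                        
                                        


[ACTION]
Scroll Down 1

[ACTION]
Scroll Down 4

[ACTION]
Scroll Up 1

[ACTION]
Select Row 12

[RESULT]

ID  │Status  │Email           │Date     
────┼────────┼────────────────┼─────────
1000│Active  │grace19@mail.com│2024-01-1
1001│Inactive│alice43@mail.com│2024-04-0
1002│Pending │alice34@mail.com│2024-06-1
1003│Closed  │grace11@mail.com│2024-04-0
1004│Pending │grace75@mail.com│2024-05-0
1005│Pending │bob15@mail.com  │2024-07-1
1006│Inactive│alice93@mail.com│2024-03-2
1007│Pending │eve29@mail.com  │2024-07-1
1008│Closed  │hank9@mail.com  │2024-03-0
1009│Inactive│carol16@mail.com│2024-09-2
1010│Closed  │carol69@mail.com│2024-10-1
1011│Pending │bob29@mail.com  │2024-08-1
>012│Closed  │frank46@mail.com│2024-07-0
1013│Closed  │grace80@mail.com│2024-10-1
1014│Active  │eve68@mail.com  │2024-07-1
                                        
                                        
                                        
                                        
                                        
                                        
                                        


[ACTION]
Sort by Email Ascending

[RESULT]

ID  │Status  │Email          ▲│Date     
────┼────────┼────────────────┼─────────
1002│Pending │alice34@mail.com│2024-06-1
1001│Inactive│alice43@mail.com│2024-04-0
1006│Inactive│alice93@mail.com│2024-03-2
1005│Pending │bob15@mail.com  │2024-07-1
1011│Pending │bob29@mail.com  │2024-08-1
1009│Inactive│carol16@mail.com│2024-09-2
1010│Closed  │carol69@mail.com│2024-10-1
1007│Pending │eve29@mail.com  │2024-07-1
1014│Active  │eve68@mail.com  │2024-07-1
1012│Closed  │frank46@mail.com│2024-07-0
1003│Closed  │grace11@mail.com│2024-04-0
1000│Active  │grace19@mail.com│2024-01-1
>004│Pending │grace75@mail.com│2024-05-0
1013│Closed  │grace80@mail.com│2024-10-1
1008│Closed  │hank9@mail.com  │2024-03-0
                                        
                                        
                                        
                                        
                                        
                                        
                                        
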